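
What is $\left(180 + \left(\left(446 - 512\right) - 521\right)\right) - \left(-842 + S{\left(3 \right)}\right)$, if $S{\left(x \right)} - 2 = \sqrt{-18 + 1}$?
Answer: $433 - i \sqrt{17} \approx 433.0 - 4.1231 i$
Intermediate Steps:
$S{\left(x \right)} = 2 + i \sqrt{17}$ ($S{\left(x \right)} = 2 + \sqrt{-18 + 1} = 2 + \sqrt{-17} = 2 + i \sqrt{17}$)
$\left(180 + \left(\left(446 - 512\right) - 521\right)\right) - \left(-842 + S{\left(3 \right)}\right) = \left(180 + \left(\left(446 - 512\right) - 521\right)\right) + \left(842 - \left(2 + i \sqrt{17}\right)\right) = \left(180 - 587\right) + \left(842 - \left(2 + i \sqrt{17}\right)\right) = \left(180 - 587\right) + \left(840 - i \sqrt{17}\right) = -407 + \left(840 - i \sqrt{17}\right) = 433 - i \sqrt{17}$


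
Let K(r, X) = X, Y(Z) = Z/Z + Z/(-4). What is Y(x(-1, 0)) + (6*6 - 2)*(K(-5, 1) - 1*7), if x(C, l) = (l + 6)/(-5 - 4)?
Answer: -1217/6 ≈ -202.83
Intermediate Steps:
x(C, l) = -2/3 - l/9 (x(C, l) = (6 + l)/(-9) = (6 + l)*(-1/9) = -2/3 - l/9)
Y(Z) = 1 - Z/4 (Y(Z) = 1 + Z*(-1/4) = 1 - Z/4)
Y(x(-1, 0)) + (6*6 - 2)*(K(-5, 1) - 1*7) = (1 - (-2/3 - 1/9*0)/4) + (6*6 - 2)*(1 - 1*7) = (1 - (-2/3 + 0)/4) + (36 - 2)*(1 - 7) = (1 - 1/4*(-2/3)) + 34*(-6) = (1 + 1/6) - 204 = 7/6 - 204 = -1217/6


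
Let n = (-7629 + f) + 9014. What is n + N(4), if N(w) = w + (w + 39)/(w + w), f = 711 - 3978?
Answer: -14981/8 ≈ -1872.6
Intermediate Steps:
f = -3267
n = -1882 (n = (-7629 - 3267) + 9014 = -10896 + 9014 = -1882)
N(w) = w + (39 + w)/(2*w) (N(w) = w + (39 + w)/((2*w)) = w + (39 + w)*(1/(2*w)) = w + (39 + w)/(2*w))
n + N(4) = -1882 + (½ + 4 + (39/2)/4) = -1882 + (½ + 4 + (39/2)*(¼)) = -1882 + (½ + 4 + 39/8) = -1882 + 75/8 = -14981/8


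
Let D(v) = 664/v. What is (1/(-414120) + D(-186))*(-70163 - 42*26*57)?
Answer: 2022707193859/4279240 ≈ 4.7268e+5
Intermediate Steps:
(1/(-414120) + D(-186))*(-70163 - 42*26*57) = (1/(-414120) + 664/(-186))*(-70163 - 42*26*57) = (-1/414120 + 664*(-1/186))*(-70163 - 1092*57) = (-1/414120 - 332/93)*(-70163 - 62244) = -15276437/4279240*(-132407) = 2022707193859/4279240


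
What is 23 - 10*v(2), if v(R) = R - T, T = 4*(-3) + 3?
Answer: -87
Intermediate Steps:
T = -9 (T = -12 + 3 = -9)
v(R) = 9 + R (v(R) = R - 1*(-9) = R + 9 = 9 + R)
23 - 10*v(2) = 23 - 10*(9 + 2) = 23 - 10*11 = 23 - 110 = -87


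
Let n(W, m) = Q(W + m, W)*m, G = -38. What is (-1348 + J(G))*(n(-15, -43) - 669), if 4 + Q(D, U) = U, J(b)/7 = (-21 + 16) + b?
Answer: -244052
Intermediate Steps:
J(b) = -35 + 7*b (J(b) = 7*((-21 + 16) + b) = 7*(-5 + b) = -35 + 7*b)
Q(D, U) = -4 + U
n(W, m) = m*(-4 + W) (n(W, m) = (-4 + W)*m = m*(-4 + W))
(-1348 + J(G))*(n(-15, -43) - 669) = (-1348 + (-35 + 7*(-38)))*(-43*(-4 - 15) - 669) = (-1348 + (-35 - 266))*(-43*(-19) - 669) = (-1348 - 301)*(817 - 669) = -1649*148 = -244052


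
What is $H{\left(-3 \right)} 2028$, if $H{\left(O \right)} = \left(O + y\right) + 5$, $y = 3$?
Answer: $10140$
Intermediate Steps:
$H{\left(O \right)} = 8 + O$ ($H{\left(O \right)} = \left(O + 3\right) + 5 = \left(3 + O\right) + 5 = 8 + O$)
$H{\left(-3 \right)} 2028 = \left(8 - 3\right) 2028 = 5 \cdot 2028 = 10140$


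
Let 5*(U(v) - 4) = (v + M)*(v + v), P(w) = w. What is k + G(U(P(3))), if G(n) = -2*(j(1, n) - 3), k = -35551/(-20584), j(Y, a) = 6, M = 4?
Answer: -87953/20584 ≈ -4.2729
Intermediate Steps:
k = 35551/20584 (k = -35551*(-1/20584) = 35551/20584 ≈ 1.7271)
U(v) = 4 + 2*v*(4 + v)/5 (U(v) = 4 + ((v + 4)*(v + v))/5 = 4 + ((4 + v)*(2*v))/5 = 4 + (2*v*(4 + v))/5 = 4 + 2*v*(4 + v)/5)
G(n) = -6 (G(n) = -2*(6 - 3) = -2*3 = -6)
k + G(U(P(3))) = 35551/20584 - 6 = -87953/20584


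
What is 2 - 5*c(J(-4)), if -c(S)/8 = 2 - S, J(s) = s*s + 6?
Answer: -798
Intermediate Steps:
J(s) = 6 + s² (J(s) = s² + 6 = 6 + s²)
c(S) = -16 + 8*S (c(S) = -8*(2 - S) = -16 + 8*S)
2 - 5*c(J(-4)) = 2 - 5*(-16 + 8*(6 + (-4)²)) = 2 - 5*(-16 + 8*(6 + 16)) = 2 - 5*(-16 + 8*22) = 2 - 5*(-16 + 176) = 2 - 5*160 = 2 - 800 = -798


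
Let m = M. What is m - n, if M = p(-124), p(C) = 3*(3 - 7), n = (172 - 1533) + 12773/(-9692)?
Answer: 13087281/9692 ≈ 1350.3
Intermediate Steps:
n = -13203585/9692 (n = -1361 + 12773*(-1/9692) = -1361 - 12773/9692 = -13203585/9692 ≈ -1362.3)
p(C) = -12 (p(C) = 3*(-4) = -12)
M = -12
m = -12
m - n = -12 - 1*(-13203585/9692) = -12 + 13203585/9692 = 13087281/9692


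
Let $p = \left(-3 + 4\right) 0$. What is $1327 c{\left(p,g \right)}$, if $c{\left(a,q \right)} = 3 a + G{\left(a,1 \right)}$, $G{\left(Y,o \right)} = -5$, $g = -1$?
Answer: $-6635$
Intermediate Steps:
$p = 0$ ($p = 1 \cdot 0 = 0$)
$c{\left(a,q \right)} = -5 + 3 a$ ($c{\left(a,q \right)} = 3 a - 5 = -5 + 3 a$)
$1327 c{\left(p,g \right)} = 1327 \left(-5 + 3 \cdot 0\right) = 1327 \left(-5 + 0\right) = 1327 \left(-5\right) = -6635$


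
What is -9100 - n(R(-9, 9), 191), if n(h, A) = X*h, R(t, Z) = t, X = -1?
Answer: -9109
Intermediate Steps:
n(h, A) = -h
-9100 - n(R(-9, 9), 191) = -9100 - (-1)*(-9) = -9100 - 1*9 = -9100 - 9 = -9109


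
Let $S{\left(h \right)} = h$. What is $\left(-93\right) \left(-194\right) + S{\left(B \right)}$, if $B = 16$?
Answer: $18058$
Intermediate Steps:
$\left(-93\right) \left(-194\right) + S{\left(B \right)} = \left(-93\right) \left(-194\right) + 16 = 18042 + 16 = 18058$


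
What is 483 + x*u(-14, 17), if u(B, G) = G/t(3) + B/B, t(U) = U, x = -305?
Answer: -4651/3 ≈ -1550.3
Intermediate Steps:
u(B, G) = 1 + G/3 (u(B, G) = G/3 + B/B = G*(1/3) + 1 = G/3 + 1 = 1 + G/3)
483 + x*u(-14, 17) = 483 - 305*(1 + (1/3)*17) = 483 - 305*(1 + 17/3) = 483 - 305*20/3 = 483 - 6100/3 = -4651/3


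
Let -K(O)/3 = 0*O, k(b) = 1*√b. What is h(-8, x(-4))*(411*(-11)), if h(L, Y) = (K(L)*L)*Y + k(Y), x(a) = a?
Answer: -9042*I ≈ -9042.0*I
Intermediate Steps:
k(b) = √b
K(O) = 0 (K(O) = -0*O = -3*0 = 0)
h(L, Y) = √Y (h(L, Y) = (0*L)*Y + √Y = 0*Y + √Y = 0 + √Y = √Y)
h(-8, x(-4))*(411*(-11)) = √(-4)*(411*(-11)) = (2*I)*(-4521) = -9042*I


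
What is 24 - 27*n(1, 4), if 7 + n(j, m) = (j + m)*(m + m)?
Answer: -867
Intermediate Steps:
n(j, m) = -7 + 2*m*(j + m) (n(j, m) = -7 + (j + m)*(m + m) = -7 + (j + m)*(2*m) = -7 + 2*m*(j + m))
24 - 27*n(1, 4) = 24 - 27*(-7 + 2*4² + 2*1*4) = 24 - 27*(-7 + 2*16 + 8) = 24 - 27*(-7 + 32 + 8) = 24 - 27*33 = 24 - 891 = -867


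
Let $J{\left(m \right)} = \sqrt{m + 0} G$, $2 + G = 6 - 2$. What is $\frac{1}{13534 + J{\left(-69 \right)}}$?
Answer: $\frac{6767}{91584716} - \frac{i \sqrt{69}}{91584716} \approx 7.3888 \cdot 10^{-5} - 9.0699 \cdot 10^{-8} i$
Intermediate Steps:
$G = 2$ ($G = -2 + \left(6 - 2\right) = -2 + 4 = 2$)
$J{\left(m \right)} = 2 \sqrt{m}$ ($J{\left(m \right)} = \sqrt{m + 0} \cdot 2 = \sqrt{m} 2 = 2 \sqrt{m}$)
$\frac{1}{13534 + J{\left(-69 \right)}} = \frac{1}{13534 + 2 \sqrt{-69}} = \frac{1}{13534 + 2 i \sqrt{69}}$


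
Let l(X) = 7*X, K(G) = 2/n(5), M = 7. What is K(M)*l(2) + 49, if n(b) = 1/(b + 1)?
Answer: 217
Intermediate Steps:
n(b) = 1/(1 + b)
K(G) = 12 (K(G) = 2/(1/(1 + 5)) = 2/(1/6) = 2*6 = 12)
K(M)*l(2) + 49 = 12*(7*2) + 49 = 12*14 + 49 = 168 + 49 = 217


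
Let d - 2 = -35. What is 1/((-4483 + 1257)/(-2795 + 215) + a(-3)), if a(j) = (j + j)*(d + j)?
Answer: 1290/280253 ≈ 0.0046030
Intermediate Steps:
d = -33 (d = 2 - 35 = -33)
a(j) = 2*j*(-33 + j) (a(j) = (j + j)*(-33 + j) = (2*j)*(-33 + j) = 2*j*(-33 + j))
1/((-4483 + 1257)/(-2795 + 215) + a(-3)) = 1/((-4483 + 1257)/(-2795 + 215) + 2*(-3)*(-33 - 3)) = 1/(-3226/(-2580) + 2*(-3)*(-36)) = 1/(-3226*(-1/2580) + 216) = 1/(1613/1290 + 216) = 1/(280253/1290) = 1290/280253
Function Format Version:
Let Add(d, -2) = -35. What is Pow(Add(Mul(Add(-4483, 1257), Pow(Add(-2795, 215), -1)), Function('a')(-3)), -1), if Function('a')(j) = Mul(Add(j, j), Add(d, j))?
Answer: Rational(1290, 280253) ≈ 0.0046030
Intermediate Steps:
d = -33 (d = Add(2, -35) = -33)
Function('a')(j) = Mul(2, j, Add(-33, j)) (Function('a')(j) = Mul(Add(j, j), Add(-33, j)) = Mul(Mul(2, j), Add(-33, j)) = Mul(2, j, Add(-33, j)))
Pow(Add(Mul(Add(-4483, 1257), Pow(Add(-2795, 215), -1)), Function('a')(-3)), -1) = Pow(Add(Mul(Add(-4483, 1257), Pow(Add(-2795, 215), -1)), Mul(2, -3, Add(-33, -3))), -1) = Pow(Add(Mul(-3226, Pow(-2580, -1)), Mul(2, -3, -36)), -1) = Pow(Add(Mul(-3226, Rational(-1, 2580)), 216), -1) = Pow(Add(Rational(1613, 1290), 216), -1) = Pow(Rational(280253, 1290), -1) = Rational(1290, 280253)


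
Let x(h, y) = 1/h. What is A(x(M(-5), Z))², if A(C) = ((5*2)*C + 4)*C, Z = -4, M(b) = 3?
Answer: 484/81 ≈ 5.9753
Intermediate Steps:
A(C) = C*(4 + 10*C) (A(C) = (10*C + 4)*C = (4 + 10*C)*C = C*(4 + 10*C))
A(x(M(-5), Z))² = (2*(2 + 5/3)/3)² = (2*(⅓)*(2 + 5*(⅓)))² = (2*(⅓)*(2 + 5/3))² = (2*(⅓)*(11/3))² = (22/9)² = 484/81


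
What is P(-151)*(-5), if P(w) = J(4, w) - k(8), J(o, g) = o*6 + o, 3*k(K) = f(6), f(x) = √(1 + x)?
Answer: -140 + 5*√7/3 ≈ -135.59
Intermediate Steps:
k(K) = √7/3 (k(K) = √(1 + 6)/3 = √7/3)
J(o, g) = 7*o (J(o, g) = 6*o + o = 7*o)
P(w) = 28 - √7/3 (P(w) = 7*4 - √7/3 = 28 - √7/3)
P(-151)*(-5) = (28 - √7/3)*(-5) = -140 + 5*√7/3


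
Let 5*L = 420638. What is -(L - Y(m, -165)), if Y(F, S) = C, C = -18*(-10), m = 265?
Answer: -419738/5 ≈ -83948.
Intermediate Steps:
L = 420638/5 (L = (⅕)*420638 = 420638/5 ≈ 84128.)
C = 180
Y(F, S) = 180
-(L - Y(m, -165)) = -(420638/5 - 1*180) = -(420638/5 - 180) = -1*419738/5 = -419738/5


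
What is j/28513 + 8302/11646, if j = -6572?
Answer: 80088707/166031199 ≈ 0.48237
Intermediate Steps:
j/28513 + 8302/11646 = -6572/28513 + 8302/11646 = -6572*1/28513 + 8302*(1/11646) = -6572/28513 + 4151/5823 = 80088707/166031199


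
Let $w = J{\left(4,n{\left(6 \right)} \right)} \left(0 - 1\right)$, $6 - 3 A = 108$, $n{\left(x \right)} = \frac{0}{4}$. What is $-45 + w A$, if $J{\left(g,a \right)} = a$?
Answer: $-45$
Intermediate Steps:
$n{\left(x \right)} = 0$ ($n{\left(x \right)} = 0 \cdot \frac{1}{4} = 0$)
$A = -34$ ($A = 2 - 36 = -34$)
$w = 0$ ($w = 0 \left(0 - 1\right) = 0 \left(-1\right) = 0$)
$-45 + w A = -45 + 0 \left(-34\right) = -45 + 0 = -45$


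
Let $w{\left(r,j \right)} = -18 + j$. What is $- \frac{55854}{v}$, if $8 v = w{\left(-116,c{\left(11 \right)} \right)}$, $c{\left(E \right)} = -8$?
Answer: $\frac{223416}{13} \approx 17186.0$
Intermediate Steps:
$v = - \frac{13}{4}$ ($v = \frac{-18 - 8}{8} = \frac{1}{8} \left(-26\right) = - \frac{13}{4} \approx -3.25$)
$- \frac{55854}{v} = - \frac{55854}{- \frac{13}{4}} = \left(-55854\right) \left(- \frac{4}{13}\right) = \frac{223416}{13}$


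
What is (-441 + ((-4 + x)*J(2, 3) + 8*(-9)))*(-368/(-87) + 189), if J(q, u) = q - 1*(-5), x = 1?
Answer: -2992358/29 ≈ -1.0318e+5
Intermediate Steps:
J(q, u) = 5 + q (J(q, u) = q + 5 = 5 + q)
(-441 + ((-4 + x)*J(2, 3) + 8*(-9)))*(-368/(-87) + 189) = (-441 + ((-4 + 1)*(5 + 2) + 8*(-9)))*(-368/(-87) + 189) = (-441 + (-3*7 - 72))*(-368*(-1/87) + 189) = (-441 + (-21 - 72))*(368/87 + 189) = (-441 - 93)*(16811/87) = -534*16811/87 = -2992358/29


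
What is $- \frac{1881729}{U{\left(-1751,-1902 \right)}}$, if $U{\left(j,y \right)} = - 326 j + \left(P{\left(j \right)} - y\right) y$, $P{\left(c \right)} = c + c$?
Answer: $- \frac{1881729}{3614026} \approx -0.52067$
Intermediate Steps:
$P{\left(c \right)} = 2 c$
$U{\left(j,y \right)} = - 326 j + y \left(- y + 2 j\right)$ ($U{\left(j,y \right)} = - 326 j + \left(2 j - y\right) y = - 326 j + \left(- y + 2 j\right) y = - 326 j + y \left(- y + 2 j\right)$)
$- \frac{1881729}{U{\left(-1751,-1902 \right)}} = - \frac{1881729}{- \left(-1902\right)^{2} - -570826 + 2 \left(-1751\right) \left(-1902\right)} = - \frac{1881729}{\left(-1\right) 3617604 + 570826 + 6660804} = - \frac{1881729}{-3617604 + 570826 + 6660804} = - \frac{1881729}{3614026}$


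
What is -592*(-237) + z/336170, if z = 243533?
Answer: 47166239213/336170 ≈ 1.4030e+5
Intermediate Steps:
-592*(-237) + z/336170 = -592*(-237) + 243533/336170 = 140304 + 243533*(1/336170) = 140304 + 243533/336170 = 47166239213/336170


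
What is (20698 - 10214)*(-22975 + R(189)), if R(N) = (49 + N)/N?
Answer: -6503130844/27 ≈ -2.4086e+8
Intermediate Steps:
R(N) = (49 + N)/N
(20698 - 10214)*(-22975 + R(189)) = (20698 - 10214)*(-22975 + (49 + 189)/189) = 10484*(-22975 + (1/189)*238) = 10484*(-22975 + 34/27) = 10484*(-620291/27) = -6503130844/27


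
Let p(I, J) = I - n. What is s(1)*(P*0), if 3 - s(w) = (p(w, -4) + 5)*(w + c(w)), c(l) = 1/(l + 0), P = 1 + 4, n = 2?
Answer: 0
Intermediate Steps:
p(I, J) = -2 + I (p(I, J) = I - 1*2 = I - 2 = -2 + I)
P = 5
c(l) = 1/l
s(w) = 3 - (3 + w)*(w + 1/w) (s(w) = 3 - ((-2 + w) + 5)*(w + 1/w) = 3 - (3 + w)*(w + 1/w))
s(1)*(P*0) = (2 - 1*1**2 - 3*1 - 3/1)*(5*0) = (2 - 1*1 - 3 - 3*1)*0 = (2 - 1 - 3 - 3)*0 = -5*0 = 0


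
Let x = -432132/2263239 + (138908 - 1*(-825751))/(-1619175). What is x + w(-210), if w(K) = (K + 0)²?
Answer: 17956121710431211/407175556425 ≈ 44099.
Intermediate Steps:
x = -320327911289/407175556425 (x = -432132*1/2263239 + (138908 + 825751)*(-1/1619175) = -144044/754413 + 964659*(-1/1619175) = -144044/754413 - 321553/539725 = -320327911289/407175556425 ≈ -0.78671)
w(K) = K²
x + w(-210) = -320327911289/407175556425 + (-210)² = -320327911289/407175556425 + 44100 = 17956121710431211/407175556425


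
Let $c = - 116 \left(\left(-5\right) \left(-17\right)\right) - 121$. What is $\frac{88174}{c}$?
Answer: $- \frac{88174}{9981} \approx -8.8342$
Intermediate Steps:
$c = -9981$ ($c = \left(-116\right) 85 - 121 = -9860 - 121 = -9981$)
$\frac{88174}{c} = \frac{88174}{-9981} = 88174 \left(- \frac{1}{9981}\right) = - \frac{88174}{9981}$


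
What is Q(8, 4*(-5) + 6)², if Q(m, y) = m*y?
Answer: 12544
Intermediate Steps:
Q(8, 4*(-5) + 6)² = (8*(4*(-5) + 6))² = (8*(-20 + 6))² = (8*(-14))² = (-112)² = 12544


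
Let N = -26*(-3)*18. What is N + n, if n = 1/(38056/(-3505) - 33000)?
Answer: 162447087119/115703056 ≈ 1404.0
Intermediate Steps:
N = 1404 (N = 78*18 = 1404)
n = -3505/115703056 (n = 1/(38056*(-1/3505) - 33000) = 1/(-38056/3505 - 33000) = 1/(-115703056/3505) = -3505/115703056 ≈ -3.0293e-5)
N + n = 1404 - 3505/115703056 = 162447087119/115703056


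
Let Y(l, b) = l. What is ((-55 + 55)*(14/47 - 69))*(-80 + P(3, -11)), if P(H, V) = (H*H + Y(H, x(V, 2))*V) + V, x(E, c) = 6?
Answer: 0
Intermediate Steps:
P(H, V) = V + H² + H*V (P(H, V) = (H*H + H*V) + V = (H² + H*V) + V = V + H² + H*V)
((-55 + 55)*(14/47 - 69))*(-80 + P(3, -11)) = ((-55 + 55)*(14/47 - 69))*(-80 + (-11 + 3² + 3*(-11))) = (0*(14*(1/47) - 69))*(-80 + (-11 + 9 - 33)) = (0*(14/47 - 69))*(-80 - 35) = (0*(-3229/47))*(-115) = 0*(-115) = 0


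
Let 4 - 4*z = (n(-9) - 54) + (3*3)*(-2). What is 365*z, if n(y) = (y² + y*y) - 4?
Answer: -14965/2 ≈ -7482.5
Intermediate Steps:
n(y) = -4 + 2*y² (n(y) = (y² + y²) - 4 = 2*y² - 4 = -4 + 2*y²)
z = -41/2 (z = 1 - (((-4 + 2*(-9)²) - 54) + (3*3)*(-2))/4 = 1 - (((-4 + 2*81) - 54) + 9*(-2))/4 = 1 - (((-4 + 162) - 54) - 18)/4 = 1 - ((158 - 54) - 18)/4 = 1 - (104 - 18)/4 = 1 - ¼*86 = 1 - 43/2 = -41/2 ≈ -20.500)
365*z = 365*(-41/2) = -14965/2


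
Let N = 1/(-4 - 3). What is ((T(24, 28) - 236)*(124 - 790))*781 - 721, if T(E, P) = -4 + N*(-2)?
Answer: 872799941/7 ≈ 1.2469e+8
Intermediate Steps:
N = -1/7 (N = 1/(-7) = -1/7 ≈ -0.14286)
T(E, P) = -26/7 (T(E, P) = -4 - 1/7*(-2) = -4 + 2/7 = -26/7)
((T(24, 28) - 236)*(124 - 790))*781 - 721 = ((-26/7 - 236)*(124 - 790))*781 - 721 = -1678/7*(-666)*781 - 721 = (1117548/7)*781 - 721 = 872804988/7 - 721 = 872799941/7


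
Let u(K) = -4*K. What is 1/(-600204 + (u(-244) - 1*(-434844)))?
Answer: -1/164384 ≈ -6.0833e-6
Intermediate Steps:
1/(-600204 + (u(-244) - 1*(-434844))) = 1/(-600204 + (-4*(-244) - 1*(-434844))) = 1/(-600204 + (976 + 434844)) = 1/(-600204 + 435820) = 1/(-164384) = -1/164384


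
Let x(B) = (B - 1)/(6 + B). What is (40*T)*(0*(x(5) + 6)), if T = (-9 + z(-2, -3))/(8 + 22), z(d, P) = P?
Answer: 0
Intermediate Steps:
x(B) = (-1 + B)/(6 + B)
T = -⅖ (T = (-9 - 3)/(8 + 22) = -12/30 = -12*1/30 = -⅖ ≈ -0.40000)
(40*T)*(0*(x(5) + 6)) = (40*(-⅖))*(0*((-1 + 5)/(6 + 5) + 6)) = -0*(4/11 + 6) = -0*70/11 = -16*0 = 0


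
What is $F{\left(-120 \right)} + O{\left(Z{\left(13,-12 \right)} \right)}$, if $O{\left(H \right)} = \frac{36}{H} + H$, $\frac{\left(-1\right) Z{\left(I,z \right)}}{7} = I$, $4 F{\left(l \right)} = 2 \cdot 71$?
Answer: $- \frac{10173}{182} \approx -55.896$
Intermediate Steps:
$F{\left(l \right)} = \frac{71}{2}$ ($F{\left(l \right)} = \frac{2 \cdot 71}{4} = \frac{1}{4} \cdot 142 = \frac{71}{2}$)
$Z{\left(I,z \right)} = - 7 I$
$O{\left(H \right)} = H + \frac{36}{H}$
$F{\left(-120 \right)} + O{\left(Z{\left(13,-12 \right)} \right)} = \frac{71}{2} + \left(\left(-7\right) 13 + \frac{36}{\left(-7\right) 13}\right) = \frac{71}{2} - \left(91 - \frac{36}{-91}\right) = \frac{71}{2} + \left(-91 + 36 \left(- \frac{1}{91}\right)\right) = \frac{71}{2} - \frac{8317}{91} = - \frac{10173}{182}$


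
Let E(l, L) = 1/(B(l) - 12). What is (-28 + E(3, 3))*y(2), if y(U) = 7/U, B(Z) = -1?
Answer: -2555/26 ≈ -98.269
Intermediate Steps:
E(l, L) = -1/13 (E(l, L) = 1/(-1 - 12) = 1/(-13) = -1/13)
(-28 + E(3, 3))*y(2) = (-28 - 1/13)*(7/2) = -2555/(13*2) = -365/13*7/2 = -2555/26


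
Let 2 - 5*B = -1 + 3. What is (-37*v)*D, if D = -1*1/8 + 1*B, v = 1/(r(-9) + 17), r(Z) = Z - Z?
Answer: 37/136 ≈ 0.27206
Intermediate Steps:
r(Z) = 0
B = 0 (B = ⅖ - (-1 + 3)/5 = ⅖ - ⅕*2 = ⅖ - ⅖ = 0)
v = 1/17 (v = 1/(0 + 17) = 1/17 ≈ 0.058824)
D = -⅛ (D = -1*1/8 + 1*0 = -1*⅛ + 0 = -⅛ + 0 = -⅛ ≈ -0.12500)
(-37*v)*D = -37*1/17*(-⅛) = -37/17*(-⅛) = 37/136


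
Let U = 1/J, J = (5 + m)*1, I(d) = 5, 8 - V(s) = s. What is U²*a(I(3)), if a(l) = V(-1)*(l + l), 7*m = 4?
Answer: 490/169 ≈ 2.8994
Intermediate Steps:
m = 4/7 (m = (⅐)*4 = 4/7 ≈ 0.57143)
V(s) = 8 - s
J = 39/7 (J = (5 + 4/7)*1 = (39/7)*1 = 39/7 ≈ 5.5714)
U = 7/39 (U = 1/(39/7) = 7/39 ≈ 0.17949)
a(l) = 18*l (a(l) = (8 - 1*(-1))*(l + l) = (8 + 1)*(2*l) = 9*(2*l) = 18*l)
U²*a(I(3)) = (7/39)²*(18*5) = (49/1521)*90 = 490/169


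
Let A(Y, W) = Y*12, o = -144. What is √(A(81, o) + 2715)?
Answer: √3687 ≈ 60.721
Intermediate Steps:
A(Y, W) = 12*Y
√(A(81, o) + 2715) = √(12*81 + 2715) = √(972 + 2715) = √3687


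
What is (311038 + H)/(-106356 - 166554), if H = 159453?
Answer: -470491/272910 ≈ -1.7240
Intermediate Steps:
(311038 + H)/(-106356 - 166554) = (311038 + 159453)/(-106356 - 166554) = 470491/(-272910) = 470491*(-1/272910) = -470491/272910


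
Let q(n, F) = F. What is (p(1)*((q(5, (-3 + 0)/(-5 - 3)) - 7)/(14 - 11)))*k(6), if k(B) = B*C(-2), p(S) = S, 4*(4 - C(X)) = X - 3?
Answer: -1113/16 ≈ -69.563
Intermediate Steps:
C(X) = 19/4 - X/4 (C(X) = 4 - (X - 3)/4 = 4 - (-3 + X)/4 = 4 + (3/4 - X/4) = 19/4 - X/4)
k(B) = 21*B/4 (k(B) = B*(19/4 - 1/4*(-2)) = B*(19/4 + 1/2) = B*(21/4) = 21*B/4)
(p(1)*((q(5, (-3 + 0)/(-5 - 3)) - 7)/(14 - 11)))*k(6) = (1*(((-3 + 0)/(-5 - 3) - 7)/(14 - 11)))*((21/4)*6) = (1*((-3/(-8) - 7)/3))*(63/2) = (1*((-3*(-1/8) - 7)*(1/3)))*(63/2) = (1*((3/8 - 7)*(1/3)))*(63/2) = (1*(-53/8*1/3))*(63/2) = (1*(-53/24))*(63/2) = -53/24*63/2 = -1113/16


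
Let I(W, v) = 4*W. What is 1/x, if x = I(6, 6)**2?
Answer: 1/576 ≈ 0.0017361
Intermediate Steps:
x = 576 (x = (4*6)**2 = 24**2 = 576)
1/x = 1/576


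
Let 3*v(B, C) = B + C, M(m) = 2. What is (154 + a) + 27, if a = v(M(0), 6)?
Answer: 551/3 ≈ 183.67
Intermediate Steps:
v(B, C) = B/3 + C/3 (v(B, C) = (B + C)/3 = B/3 + C/3)
a = 8/3 (a = (1/3)*2 + (1/3)*6 = 2/3 + 2 = 8/3 ≈ 2.6667)
(154 + a) + 27 = (154 + 8/3) + 27 = 470/3 + 27 = 551/3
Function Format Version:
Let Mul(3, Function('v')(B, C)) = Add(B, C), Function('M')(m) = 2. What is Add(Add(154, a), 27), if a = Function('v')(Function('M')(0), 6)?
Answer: Rational(551, 3) ≈ 183.67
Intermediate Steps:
Function('v')(B, C) = Add(Mul(Rational(1, 3), B), Mul(Rational(1, 3), C)) (Function('v')(B, C) = Mul(Rational(1, 3), Add(B, C)) = Add(Mul(Rational(1, 3), B), Mul(Rational(1, 3), C)))
a = Rational(8, 3) (a = Add(Mul(Rational(1, 3), 2), Mul(Rational(1, 3), 6)) = Add(Rational(2, 3), 2) = Rational(8, 3) ≈ 2.6667)
Add(Add(154, a), 27) = Add(Add(154, Rational(8, 3)), 27) = Add(Rational(470, 3), 27) = Rational(551, 3)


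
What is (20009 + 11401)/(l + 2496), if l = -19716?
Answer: -1047/574 ≈ -1.8240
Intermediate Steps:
(20009 + 11401)/(l + 2496) = (20009 + 11401)/(-19716 + 2496) = 31410/(-17220) = 31410*(-1/17220) = -1047/574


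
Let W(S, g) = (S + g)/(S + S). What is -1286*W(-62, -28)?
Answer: -28935/31 ≈ -933.39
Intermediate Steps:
W(S, g) = (S + g)/(2*S) (W(S, g) = (S + g)/((2*S)) = (S + g)*(1/(2*S)) = (S + g)/(2*S))
-1286*W(-62, -28) = -643*(-62 - 28)/(-62) = -643*(-1)*(-90)/62 = -1286*45/62 = -28935/31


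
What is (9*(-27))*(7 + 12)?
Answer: -4617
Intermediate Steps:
(9*(-27))*(7 + 12) = -243*19 = -4617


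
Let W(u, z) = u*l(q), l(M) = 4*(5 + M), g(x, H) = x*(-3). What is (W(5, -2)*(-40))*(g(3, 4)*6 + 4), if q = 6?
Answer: 440000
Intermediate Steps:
g(x, H) = -3*x
l(M) = 20 + 4*M
W(u, z) = 44*u (W(u, z) = u*(20 + 4*6) = u*(20 + 24) = u*44 = 44*u)
(W(5, -2)*(-40))*(g(3, 4)*6 + 4) = ((44*5)*(-40))*(-3*3*6 + 4) = (220*(-40))*(-9*6 + 4) = -8800*(-54 + 4) = -8800*(-50) = 440000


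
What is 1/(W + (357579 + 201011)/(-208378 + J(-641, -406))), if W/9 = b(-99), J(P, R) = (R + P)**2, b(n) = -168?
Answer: -887831/1341841882 ≈ -0.00066165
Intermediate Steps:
J(P, R) = (P + R)**2
W = -1512 (W = 9*(-168) = -1512)
1/(W + (357579 + 201011)/(-208378 + J(-641, -406))) = 1/(-1512 + (357579 + 201011)/(-208378 + (-641 - 406)**2)) = 1/(-1512 + 558590/(-208378 + (-1047)**2)) = 1/(-1512 + 558590/(-208378 + 1096209)) = 1/(-1512 + 558590/887831) = 1/(-1341841882/887831) = -887831/1341841882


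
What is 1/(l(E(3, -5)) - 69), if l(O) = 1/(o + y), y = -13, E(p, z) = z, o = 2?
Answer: -11/760 ≈ -0.014474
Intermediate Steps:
l(O) = -1/11 (l(O) = 1/(2 - 13) = 1/(-11) = -1/11)
1/(l(E(3, -5)) - 69) = 1/(-1/11 - 69) = 1/(-760/11) = -11/760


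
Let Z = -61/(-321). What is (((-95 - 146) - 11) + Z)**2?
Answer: 6533650561/103041 ≈ 63408.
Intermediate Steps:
Z = 61/321 (Z = -61*(-1/321) = 61/321 ≈ 0.19003)
(((-95 - 146) - 11) + Z)**2 = (((-95 - 146) - 11) + 61/321)**2 = ((-241 - 11) + 61/321)**2 = (-252 + 61/321)**2 = (-80831/321)**2 = 6533650561/103041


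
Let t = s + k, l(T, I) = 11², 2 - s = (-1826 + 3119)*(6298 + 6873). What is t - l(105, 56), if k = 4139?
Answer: -17026083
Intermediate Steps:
s = -17030101 (s = 2 - (-1826 + 3119)*(6298 + 6873) = 2 - 1293*13171 = 2 - 1*17030103 = 2 - 17030103 = -17030101)
l(T, I) = 121
t = -17025962 (t = -17030101 + 4139 = -17025962)
t - l(105, 56) = -17025962 - 1*121 = -17025962 - 121 = -17026083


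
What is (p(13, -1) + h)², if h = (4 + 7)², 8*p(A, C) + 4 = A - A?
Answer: 58081/4 ≈ 14520.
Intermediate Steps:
p(A, C) = -½ (p(A, C) = -½ + (A - A)/8 = -½ + (⅛)*0 = -½ + 0 = -½)
h = 121 (h = 11² = 121)
(p(13, -1) + h)² = (-½ + 121)² = (241/2)² = 58081/4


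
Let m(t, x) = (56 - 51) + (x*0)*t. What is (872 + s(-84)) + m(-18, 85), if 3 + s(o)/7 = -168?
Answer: -320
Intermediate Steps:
s(o) = -1197 (s(o) = -21 + 7*(-168) = -21 - 1176 = -1197)
m(t, x) = 5 (m(t, x) = 5 + 0*t = 5 + 0 = 5)
(872 + s(-84)) + m(-18, 85) = (872 - 1197) + 5 = -325 + 5 = -320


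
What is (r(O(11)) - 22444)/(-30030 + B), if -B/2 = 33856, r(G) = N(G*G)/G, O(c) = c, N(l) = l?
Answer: 22433/97742 ≈ 0.22951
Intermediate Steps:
r(G) = G (r(G) = (G*G)/G = G²/G = G)
B = -67712 (B = -2*33856 = -67712)
(r(O(11)) - 22444)/(-30030 + B) = (11 - 22444)/(-30030 - 67712) = -22433/(-97742) = -22433*(-1/97742) = 22433/97742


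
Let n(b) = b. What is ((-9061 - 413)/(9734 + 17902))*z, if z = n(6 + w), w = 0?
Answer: -4737/2303 ≈ -2.0569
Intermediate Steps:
z = 6 (z = 6 + 0 = 6)
((-9061 - 413)/(9734 + 17902))*z = ((-9061 - 413)/(9734 + 17902))*6 = -9474/27636*6 = -9474*1/27636*6 = -1579/4606*6 = -4737/2303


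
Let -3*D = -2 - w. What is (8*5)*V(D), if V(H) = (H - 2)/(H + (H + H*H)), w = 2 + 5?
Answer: 8/3 ≈ 2.6667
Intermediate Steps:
w = 7
D = 3 (D = -(-2 - 1*7)/3 = -(-2 - 7)/3 = -⅓*(-9) = 3)
V(H) = (-2 + H)/(H² + 2*H) (V(H) = (-2 + H)/(H + (H + H²)) = (-2 + H)/(H² + 2*H))
(8*5)*V(D) = (8*5)*((-2 + 3)/(3*(2 + 3))) = 40*((⅓)*1/5) = 40*((⅓)*(⅕)*1) = 40*(1/15) = 8/3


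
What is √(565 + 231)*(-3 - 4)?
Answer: -14*√199 ≈ -197.49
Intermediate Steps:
√(565 + 231)*(-3 - 4) = √796*(-7) = (2*√199)*(-7) = -14*√199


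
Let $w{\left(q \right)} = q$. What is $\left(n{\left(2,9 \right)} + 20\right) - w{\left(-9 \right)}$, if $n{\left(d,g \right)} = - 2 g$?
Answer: $11$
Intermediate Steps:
$\left(n{\left(2,9 \right)} + 20\right) - w{\left(-9 \right)} = \left(\left(-2\right) 9 + 20\right) - -9 = \left(-18 + 20\right) + 9 = 2 + 9 = 11$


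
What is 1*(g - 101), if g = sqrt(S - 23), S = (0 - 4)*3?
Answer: -101 + I*sqrt(35) ≈ -101.0 + 5.9161*I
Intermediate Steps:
S = -12 (S = -4*3 = -12)
g = I*sqrt(35) (g = sqrt(-12 - 23) = sqrt(-35) = I*sqrt(35) ≈ 5.9161*I)
1*(g - 101) = 1*(I*sqrt(35) - 101) = 1*(-101 + I*sqrt(35)) = -101 + I*sqrt(35)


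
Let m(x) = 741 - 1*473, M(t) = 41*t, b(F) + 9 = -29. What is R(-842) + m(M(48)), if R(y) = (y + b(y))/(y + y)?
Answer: 113048/421 ≈ 268.52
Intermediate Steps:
b(F) = -38 (b(F) = -9 - 29 = -38)
m(x) = 268 (m(x) = 741 - 473 = 268)
R(y) = (-38 + y)/(2*y) (R(y) = (y - 38)/(y + y) = (-38 + y)/((2*y)) = (-38 + y)*(1/(2*y)) = (-38 + y)/(2*y))
R(-842) + m(M(48)) = (½)*(-38 - 842)/(-842) + 268 = (½)*(-1/842)*(-880) + 268 = 220/421 + 268 = 113048/421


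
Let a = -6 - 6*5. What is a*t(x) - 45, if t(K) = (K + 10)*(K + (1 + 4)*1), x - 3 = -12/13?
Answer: -527589/169 ≈ -3121.8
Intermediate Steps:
x = 27/13 (x = 3 - 12/13 = 27/13 ≈ 2.0769)
a = -36 (a = -6 - 30 = -36)
t(K) = (5 + K)*(10 + K) (t(K) = (10 + K)*(K + 5*1) = (10 + K)*(K + 5) = (10 + K)*(5 + K) = (5 + K)*(10 + K))
a*t(x) - 45 = -36*(50 + (27/13)**2 + 15*(27/13)) - 45 = -36*(50 + 729/169 + 405/13) - 45 = -36*14444/169 - 45 = -519984/169 - 45 = -527589/169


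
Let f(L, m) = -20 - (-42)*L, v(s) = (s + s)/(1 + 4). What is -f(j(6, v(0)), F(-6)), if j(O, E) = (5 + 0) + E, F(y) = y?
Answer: -190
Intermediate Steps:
v(s) = 2*s/5 (v(s) = (2*s)/5 = (2*s)*(⅕) = 2*s/5)
j(O, E) = 5 + E
f(L, m) = -20 + 42*L
-f(j(6, v(0)), F(-6)) = -(-20 + 42*(5 + (⅖)*0)) = -(-20 + 42*(5 + 0)) = -(-20 + 42*5) = -(-20 + 210) = -1*190 = -190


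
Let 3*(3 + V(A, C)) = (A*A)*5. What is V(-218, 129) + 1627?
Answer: 242492/3 ≈ 80831.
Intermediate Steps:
V(A, C) = -3 + 5*A²/3 (V(A, C) = -3 + ((A*A)*5)/3 = -3 + (A²*5)/3 = -3 + (5*A²)/3 = -3 + 5*A²/3)
V(-218, 129) + 1627 = (-3 + (5/3)*(-218)²) + 1627 = (-3 + (5/3)*47524) + 1627 = (-3 + 237620/3) + 1627 = 237611/3 + 1627 = 242492/3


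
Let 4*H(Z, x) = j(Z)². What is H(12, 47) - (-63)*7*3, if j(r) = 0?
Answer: 1323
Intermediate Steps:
H(Z, x) = 0 (H(Z, x) = (¼)*0² = (¼)*0 = 0)
H(12, 47) - (-63)*7*3 = 0 - (-63)*7*3 = 0 - (-63)*21 = 0 - 1*(-1323) = 0 + 1323 = 1323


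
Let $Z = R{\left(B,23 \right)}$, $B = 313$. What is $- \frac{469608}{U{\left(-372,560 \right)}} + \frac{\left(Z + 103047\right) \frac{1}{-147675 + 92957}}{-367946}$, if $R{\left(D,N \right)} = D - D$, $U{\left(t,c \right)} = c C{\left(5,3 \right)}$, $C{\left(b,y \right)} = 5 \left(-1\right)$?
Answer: $\frac{590921536509639}{3523322114900} \approx 167.72$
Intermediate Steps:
$C{\left(b,y \right)} = -5$
$U{\left(t,c \right)} = - 5 c$ ($U{\left(t,c \right)} = c \left(-5\right) = - 5 c$)
$R{\left(D,N \right)} = 0$
$Z = 0$
$- \frac{469608}{U{\left(-372,560 \right)}} + \frac{\left(Z + 103047\right) \frac{1}{-147675 + 92957}}{-367946} = - \frac{469608}{\left(-5\right) 560} + \frac{\left(0 + 103047\right) \frac{1}{-147675 + 92957}}{-367946} = - \frac{469608}{-2800} + \frac{103047}{-54718} \left(- \frac{1}{367946}\right) = \left(-469608\right) \left(- \frac{1}{2800}\right) + 103047 \left(- \frac{1}{54718}\right) \left(- \frac{1}{367946}\right) = \frac{58701}{350} - - \frac{103047}{20133269228} = \frac{58701}{350} + \frac{103047}{20133269228} = \frac{590921536509639}{3523322114900}$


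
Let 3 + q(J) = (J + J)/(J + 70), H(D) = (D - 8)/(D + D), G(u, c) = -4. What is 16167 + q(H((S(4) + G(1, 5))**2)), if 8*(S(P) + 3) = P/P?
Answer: 983725594/60859 ≈ 16164.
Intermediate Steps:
S(P) = -23/8 (S(P) = -3 + (P/P)/8 = -3 + (1/8)*1 = -3 + 1/8 = -23/8)
H(D) = (-8 + D)/(2*D) (H(D) = (-8 + D)/((2*D)) = (-8 + D)*(1/(2*D)) = (-8 + D)/(2*D))
q(J) = -3 + 2*J/(70 + J) (q(J) = -3 + (J + J)/(J + 70) = -3 + (2*J)/(70 + J) = -3 + 2*J/(70 + J))
16167 + q(H((S(4) + G(1, 5))**2)) = 16167 + (-210 - (-8 + (-23/8 - 4)**2)/(2*((-23/8 - 4)**2)))/(70 + (-8 + (-23/8 - 4)**2)/(2*((-23/8 - 4)**2))) = 16167 + (-210 - (-8 + (-55/8)**2)/(2*((-55/8)**2)))/(70 + (-8 + (-55/8)**2)/(2*((-55/8)**2))) = 16167 + (-210 - (-8 + 3025/64)/(2*3025/64))/(70 + (-8 + 3025/64)/(2*(3025/64))) = 16167 + (-210 - 64*2513/(2*3025*64))/(70 + (1/2)*(64/3025)*(2513/64)) = 16167 + (-210 - 1*2513/6050)/(70 + 2513/6050) = 16167 + (-210 - 2513/6050)/(426013/6050) = 16167 + (6050/426013)*(-1273013/6050) = 16167 - 181859/60859 = 983725594/60859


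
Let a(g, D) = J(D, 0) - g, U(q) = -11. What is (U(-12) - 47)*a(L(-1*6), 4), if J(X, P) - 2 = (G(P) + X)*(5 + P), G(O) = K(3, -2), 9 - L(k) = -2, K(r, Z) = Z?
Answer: -58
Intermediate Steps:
L(k) = 11 (L(k) = 9 - 1*(-2) = 9 + 2 = 11)
G(O) = -2
J(X, P) = 2 + (-2 + X)*(5 + P)
a(g, D) = -8 - g + 5*D (a(g, D) = (-8 - 2*0 + 5*D + 0*D) - g = (-8 + 0 + 5*D + 0) - g = (-8 + 5*D) - g = -8 - g + 5*D)
(U(-12) - 47)*a(L(-1*6), 4) = (-11 - 47)*(-8 - 1*11 + 5*4) = -58*(-8 - 11 + 20) = -58*1 = -58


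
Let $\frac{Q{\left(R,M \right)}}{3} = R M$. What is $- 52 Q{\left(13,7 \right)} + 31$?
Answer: $-14165$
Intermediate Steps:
$Q{\left(R,M \right)} = 3 M R$ ($Q{\left(R,M \right)} = 3 R M = 3 M R$)
$- 52 Q{\left(13,7 \right)} + 31 = - 52 \cdot 3 \cdot 7 \cdot 13 + 31 = \left(-52\right) 273 + 31 = -14196 + 31 = -14165$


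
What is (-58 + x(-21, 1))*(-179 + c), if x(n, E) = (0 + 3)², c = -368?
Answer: 26803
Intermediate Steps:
x(n, E) = 9 (x(n, E) = 3² = 9)
(-58 + x(-21, 1))*(-179 + c) = (-58 + 9)*(-179 - 368) = -49*(-547) = 26803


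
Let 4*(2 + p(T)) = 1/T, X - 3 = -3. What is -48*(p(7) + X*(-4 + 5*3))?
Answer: 660/7 ≈ 94.286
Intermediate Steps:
X = 0 (X = 3 - 3 = 0)
p(T) = -2 + 1/(4*T)
-48*(p(7) + X*(-4 + 5*3)) = -48*((-2 + (¼)/7) + 0*(-4 + 5*3)) = -48*((-2 + (¼)*(⅐)) + 0*(-4 + 15)) = -48*((-2 + 1/28) + 0*11) = -48*(-55/28 + 0) = -48*(-55/28) = 660/7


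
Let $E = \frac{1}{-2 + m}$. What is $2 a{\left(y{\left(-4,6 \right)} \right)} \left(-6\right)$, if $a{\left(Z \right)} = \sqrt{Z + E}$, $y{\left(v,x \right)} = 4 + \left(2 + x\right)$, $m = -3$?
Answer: $- \frac{12 \sqrt{295}}{5} \approx -41.221$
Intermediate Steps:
$E = - \frac{1}{5}$ ($E = \frac{1}{-2 - 3} = \frac{1}{-5} = - \frac{1}{5} \approx -0.2$)
$y{\left(v,x \right)} = 6 + x$
$a{\left(Z \right)} = \sqrt{- \frac{1}{5} + Z}$ ($a{\left(Z \right)} = \sqrt{Z - \frac{1}{5}} = \sqrt{- \frac{1}{5} + Z}$)
$2 a{\left(y{\left(-4,6 \right)} \right)} \left(-6\right) = 2 \frac{\sqrt{-5 + 25 \left(6 + 6\right)}}{5} \left(-6\right) = 2 \frac{\sqrt{-5 + 25 \cdot 12}}{5} \left(-6\right) = 2 \frac{\sqrt{-5 + 300}}{5} \left(-6\right) = 2 \frac{\sqrt{295}}{5} \left(-6\right) = \frac{2 \sqrt{295}}{5} \left(-6\right) = - \frac{12 \sqrt{295}}{5}$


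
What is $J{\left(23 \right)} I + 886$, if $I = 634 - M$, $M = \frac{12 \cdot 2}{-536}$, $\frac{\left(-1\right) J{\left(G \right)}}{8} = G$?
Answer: $- \frac{7757142}{67} \approx -1.1578 \cdot 10^{5}$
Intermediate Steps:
$J{\left(G \right)} = - 8 G$
$M = - \frac{3}{67}$ ($M = 24 \left(- \frac{1}{536}\right) = - \frac{3}{67} \approx -0.044776$)
$I = \frac{42481}{67}$ ($I = 634 - - \frac{3}{67} = 634 + \frac{3}{67} = \frac{42481}{67} \approx 634.04$)
$J{\left(23 \right)} I + 886 = \left(-8\right) 23 \cdot \frac{42481}{67} + 886 = \left(-184\right) \frac{42481}{67} + 886 = - \frac{7816504}{67} + 886 = - \frac{7757142}{67}$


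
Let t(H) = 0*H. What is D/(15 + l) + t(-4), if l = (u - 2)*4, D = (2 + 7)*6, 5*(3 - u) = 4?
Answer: 270/79 ≈ 3.4177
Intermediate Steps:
u = 11/5 (u = 3 - 1/5*4 = 3 - 4/5 = 11/5 ≈ 2.2000)
D = 54 (D = 9*6 = 54)
t(H) = 0
l = 4/5 (l = (11/5 - 2)*4 = (1/5)*4 = 4/5 ≈ 0.80000)
D/(15 + l) + t(-4) = 54/(15 + 4/5) + 0 = 54/(79/5) + 0 = (5/79)*54 + 0 = 270/79 + 0 = 270/79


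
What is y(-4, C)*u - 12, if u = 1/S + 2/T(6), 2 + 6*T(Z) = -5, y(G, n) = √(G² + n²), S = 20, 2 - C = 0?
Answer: -12 - 233*√5/70 ≈ -19.443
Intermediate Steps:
C = 2 (C = 2 - 1*0 = 2 + 0 = 2)
T(Z) = -7/6 (T(Z) = -⅓ + (⅙)*(-5) = -⅓ - ⅚ = -7/6)
u = -233/140 (u = 1/20 + 2/(-7/6) = 1*(1/20) + 2*(-6/7) = 1/20 - 12/7 = -233/140 ≈ -1.6643)
y(-4, C)*u - 12 = √((-4)² + 2²)*(-233/140) - 12 = √(16 + 4)*(-233/140) - 12 = √20*(-233/140) - 12 = (2*√5)*(-233/140) - 12 = -233*√5/70 - 12 = -12 - 233*√5/70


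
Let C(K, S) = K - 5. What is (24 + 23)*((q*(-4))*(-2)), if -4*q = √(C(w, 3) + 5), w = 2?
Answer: -94*√2 ≈ -132.94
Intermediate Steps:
C(K, S) = -5 + K
q = -√2/4 (q = -√((-5 + 2) + 5)/4 = -√(-3 + 5)/4 = -√2/4 ≈ -0.35355)
(24 + 23)*((q*(-4))*(-2)) = (24 + 23)*((-√2/4*(-4))*(-2)) = 47*(√2*(-2)) = 47*(-2*√2) = -94*√2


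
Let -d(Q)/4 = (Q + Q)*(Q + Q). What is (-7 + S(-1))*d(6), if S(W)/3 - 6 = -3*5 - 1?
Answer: 21312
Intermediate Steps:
d(Q) = -16*Q² (d(Q) = -4*(Q + Q)*(Q + Q) = -4*2*Q*2*Q = -16*Q²)
S(W) = -30 (S(W) = 18 + 3*(-3*5 - 1) = 18 + 3*(-15 - 1) = 18 + 3*(-16) = 18 - 48 = -30)
(-7 + S(-1))*d(6) = (-7 - 30)*(-16*6²) = -(-592)*36 = -37*(-576) = 21312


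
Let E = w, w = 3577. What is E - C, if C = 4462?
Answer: -885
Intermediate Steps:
E = 3577
E - C = 3577 - 1*4462 = 3577 - 4462 = -885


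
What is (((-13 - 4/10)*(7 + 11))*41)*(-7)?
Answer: 346122/5 ≈ 69224.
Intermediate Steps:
(((-13 - 4/10)*(7 + 11))*41)*(-7) = (((-13 - 4*⅒)*18)*41)*(-7) = (((-13 - ⅖)*18)*41)*(-7) = (-67/5*18*41)*(-7) = -1206/5*41*(-7) = -49446/5*(-7) = 346122/5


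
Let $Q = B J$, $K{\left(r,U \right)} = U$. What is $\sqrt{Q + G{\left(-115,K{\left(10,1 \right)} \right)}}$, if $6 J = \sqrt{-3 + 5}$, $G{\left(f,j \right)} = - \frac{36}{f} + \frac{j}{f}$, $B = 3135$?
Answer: $\frac{\sqrt{644 + 1105610 \sqrt{2}}}{46} \approx 27.189$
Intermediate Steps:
$J = \frac{\sqrt{2}}{6}$ ($J = \frac{\sqrt{-3 + 5}}{6} = \frac{\sqrt{2}}{6} \approx 0.2357$)
$Q = \frac{1045 \sqrt{2}}{2}$ ($Q = 3135 \frac{\sqrt{2}}{6} = \frac{1045 \sqrt{2}}{2} \approx 738.93$)
$\sqrt{Q + G{\left(-115,K{\left(10,1 \right)} \right)}} = \sqrt{\frac{1045 \sqrt{2}}{2} + \frac{-36 + 1}{-115}} = \sqrt{\frac{1045 \sqrt{2}}{2} - - \frac{7}{23}} = \sqrt{\frac{1045 \sqrt{2}}{2} + \frac{7}{23}} = \sqrt{\frac{7}{23} + \frac{1045 \sqrt{2}}{2}}$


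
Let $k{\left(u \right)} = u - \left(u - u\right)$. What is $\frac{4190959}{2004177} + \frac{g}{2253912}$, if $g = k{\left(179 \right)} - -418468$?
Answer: $\frac{3428365156709}{1505746196808} \approx 2.2769$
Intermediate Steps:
$k{\left(u \right)} = u$ ($k{\left(u \right)} = u - 0 = u + 0 = u$)
$g = 418647$ ($g = 179 - -418468 = 179 + 418468 = 418647$)
$\frac{4190959}{2004177} + \frac{g}{2253912} = \frac{4190959}{2004177} + \frac{418647}{2253912} = 4190959 \cdot \frac{1}{2004177} + 418647 \cdot \frac{1}{2253912} = \frac{4190959}{2004177} + \frac{139549}{751304} = \frac{3428365156709}{1505746196808}$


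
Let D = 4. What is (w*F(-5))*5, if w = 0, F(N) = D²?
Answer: 0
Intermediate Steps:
F(N) = 16 (F(N) = 4² = 16)
(w*F(-5))*5 = (0*16)*5 = 0*5 = 0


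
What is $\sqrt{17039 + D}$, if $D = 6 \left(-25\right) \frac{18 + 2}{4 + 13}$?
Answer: $\frac{\sqrt{4873271}}{17} \approx 129.86$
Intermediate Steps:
$D = - \frac{3000}{17}$ ($D = - 150 \cdot \frac{20}{17} = - 150 \cdot 20 \cdot \frac{1}{17} = \left(-150\right) \frac{20}{17} = - \frac{3000}{17} \approx -176.47$)
$\sqrt{17039 + D} = \sqrt{17039 - \frac{3000}{17}} = \sqrt{\frac{286663}{17}} = \frac{\sqrt{4873271}}{17}$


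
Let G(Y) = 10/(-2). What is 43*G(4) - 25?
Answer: -240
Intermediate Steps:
G(Y) = -5 (G(Y) = 10*(-1/2) = -5)
43*G(4) - 25 = 43*(-5) - 25 = -215 - 25 = -240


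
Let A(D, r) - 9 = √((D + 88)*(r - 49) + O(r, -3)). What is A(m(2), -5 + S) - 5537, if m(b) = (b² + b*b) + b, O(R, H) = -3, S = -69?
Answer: -5528 + I*√12057 ≈ -5528.0 + 109.8*I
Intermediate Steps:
m(b) = b + 2*b² (m(b) = (b² + b²) + b = 2*b² + b = b + 2*b²)
A(D, r) = 9 + √(-3 + (-49 + r)*(88 + D)) (A(D, r) = 9 + √((D + 88)*(r - 49) - 3) = 9 + √((88 + D)*(-49 + r) - 3) = 9 + √((-49 + r)*(88 + D) - 3) = 9 + √(-3 + (-49 + r)*(88 + D)))
A(m(2), -5 + S) - 5537 = (9 + √(-4315 - 98*(1 + 2*2) + 88*(-5 - 69) + (2*(1 + 2*2))*(-5 - 69))) - 5537 = (9 + √(-4315 - 98*(1 + 4) + 88*(-74) + (2*(1 + 4))*(-74))) - 5537 = (9 + √(-4315 - 98*5 - 6512 + (2*5)*(-74))) - 5537 = (9 + √(-4315 - 49*10 - 6512 + 10*(-74))) - 5537 = (9 + √(-4315 - 490 - 6512 - 740)) - 5537 = (9 + √(-12057)) - 5537 = (9 + I*√12057) - 5537 = -5528 + I*√12057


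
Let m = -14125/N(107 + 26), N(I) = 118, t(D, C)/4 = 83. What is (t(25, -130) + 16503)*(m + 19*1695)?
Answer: 63738404275/118 ≈ 5.4016e+8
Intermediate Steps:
t(D, C) = 332 (t(D, C) = 4*83 = 332)
m = -14125/118 ≈ -119.70
(t(25, -130) + 16503)*(m + 19*1695) = (332 + 16503)*(-14125/118 + 19*1695) = 16835*(-14125/118 + 32205) = 16835*(3786065/118) = 63738404275/118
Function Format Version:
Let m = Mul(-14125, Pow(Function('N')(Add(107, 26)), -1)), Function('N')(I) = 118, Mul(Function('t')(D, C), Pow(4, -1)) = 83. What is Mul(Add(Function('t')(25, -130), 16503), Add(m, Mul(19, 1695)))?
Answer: Rational(63738404275, 118) ≈ 5.4016e+8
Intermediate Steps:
Function('t')(D, C) = 332 (Function('t')(D, C) = Mul(4, 83) = 332)
m = Rational(-14125, 118) (m = Mul(-14125, Pow(118, -1)) = Mul(-14125, Rational(1, 118)) = Rational(-14125, 118) ≈ -119.70)
Mul(Add(Function('t')(25, -130), 16503), Add(m, Mul(19, 1695))) = Mul(Add(332, 16503), Add(Rational(-14125, 118), Mul(19, 1695))) = Mul(16835, Add(Rational(-14125, 118), 32205)) = Mul(16835, Rational(3786065, 118)) = Rational(63738404275, 118)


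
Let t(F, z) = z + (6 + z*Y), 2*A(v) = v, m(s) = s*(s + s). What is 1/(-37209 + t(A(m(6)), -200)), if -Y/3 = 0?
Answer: -1/37403 ≈ -2.6736e-5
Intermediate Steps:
Y = 0 (Y = -3*0 = 0)
m(s) = 2*s² (m(s) = s*(2*s) = 2*s²)
A(v) = v/2
t(F, z) = 6 + z (t(F, z) = z + (6 + z*0) = z + (6 + 0) = z + 6 = 6 + z)
1/(-37209 + t(A(m(6)), -200)) = 1/(-37209 + (6 - 200)) = 1/(-37209 - 194) = 1/(-37403) = -1/37403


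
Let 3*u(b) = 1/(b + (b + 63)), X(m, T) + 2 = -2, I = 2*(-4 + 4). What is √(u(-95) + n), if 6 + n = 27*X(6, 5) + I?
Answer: I*√16548735/381 ≈ 10.677*I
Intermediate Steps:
I = 0 (I = 2*0 = 0)
X(m, T) = -4 (X(m, T) = -2 - 2 = -4)
n = -114 (n = -6 + (27*(-4) + 0) = -6 + (-108 + 0) = -6 - 108 = -114)
u(b) = 1/(3*(63 + 2*b)) (u(b) = 1/(3*(b + (b + 63))) = 1/(3*(b + (63 + b))) = 1/(3*(63 + 2*b)))
√(u(-95) + n) = √(1/(3*(63 + 2*(-95))) - 114) = √(1/(3*(63 - 190)) - 114) = √((⅓)/(-127) - 114) = √((⅓)*(-1/127) - 114) = √(-1/381 - 114) = √(-43435/381) = I*√16548735/381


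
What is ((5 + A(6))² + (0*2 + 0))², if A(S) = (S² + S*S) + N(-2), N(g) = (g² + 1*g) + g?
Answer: 35153041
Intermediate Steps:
N(g) = g² + 2*g (N(g) = (g² + g) + g = (g + g²) + g = g² + 2*g)
A(S) = 2*S² (A(S) = (S² + S*S) - 2*(2 - 2) = (S² + S²) - 2*0 = 2*S² + 0 = 2*S²)
((5 + A(6))² + (0*2 + 0))² = ((5 + 2*6²)² + (0*2 + 0))² = ((5 + 2*36)² + (0 + 0))² = ((5 + 72)² + 0)² = (77² + 0)² = (5929 + 0)² = 5929² = 35153041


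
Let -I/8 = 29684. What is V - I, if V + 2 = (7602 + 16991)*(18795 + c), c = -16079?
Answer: 67032058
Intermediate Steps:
I = -237472 (I = -8*29684 = -237472)
V = 66794586 (V = -2 + (7602 + 16991)*(18795 - 16079) = -2 + 24593*2716 = -2 + 66794588 = 66794586)
V - I = 66794586 - 1*(-237472) = 66794586 + 237472 = 67032058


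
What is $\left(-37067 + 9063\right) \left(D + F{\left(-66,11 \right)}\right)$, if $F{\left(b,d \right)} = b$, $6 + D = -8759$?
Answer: $247303324$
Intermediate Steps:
$D = -8765$ ($D = -6 - 8759 = -8765$)
$\left(-37067 + 9063\right) \left(D + F{\left(-66,11 \right)}\right) = \left(-37067 + 9063\right) \left(-8765 - 66\right) = \left(-28004\right) \left(-8831\right) = 247303324$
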